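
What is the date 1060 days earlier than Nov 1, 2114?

Going back 1060 days from November 1, 2114.
Going back 1 day from November 1, 2114 reaches the end of the previous month; 1060 − 1 = 1059 left.
October 2114 has 31 days: 1059 − 31 = 1028 left.
September 2114 has 30 days: 1028 − 30 = 998 left.
August 2114 has 31 days: 998 − 31 = 967 left.
July 2114 has 31 days: 967 − 31 = 936 left.
June 2114 has 30 days: 936 − 30 = 906 left.
May 2114 has 31 days: 906 − 31 = 875 left.
April 2114 has 30 days: 875 − 30 = 845 left.
March 2114 has 31 days: 845 − 31 = 814 left.
February 2114 has 28 days (2114 is not a leap year): 814 − 28 = 786 left.
January 2114 has 31 days: 786 − 31 = 755 left.
December 2113 has 31 days: 755 − 31 = 724 left.
November 2113 has 30 days: 724 − 30 = 694 left.
October 2113 has 31 days: 694 − 31 = 663 left.
September 2113 has 30 days: 663 − 30 = 633 left.
August 2113 has 31 days: 633 − 31 = 602 left.
July 2113 has 31 days: 602 − 31 = 571 left.
June 2113 has 30 days: 571 − 30 = 541 left.
May 2113 has 31 days: 541 − 31 = 510 left.
April 2113 has 30 days: 510 − 30 = 480 left.
March 2113 has 31 days: 480 − 31 = 449 left.
February 2113 has 28 days (2113 is not a leap year): 449 − 28 = 421 left.
January 2113 has 31 days: 421 − 31 = 390 left.
December 2112 has 31 days: 390 − 31 = 359 left.
November 2112 has 30 days: 359 − 30 = 329 left.
October 2112 has 31 days: 329 − 31 = 298 left.
September 2112 has 30 days: 298 − 30 = 268 left.
August 2112 has 31 days: 268 − 31 = 237 left.
July 2112 has 31 days: 237 − 31 = 206 left.
June 2112 has 30 days: 206 − 30 = 176 left.
May 2112 has 31 days: 176 − 31 = 145 left.
April 2112 has 30 days: 145 − 30 = 115 left.
March 2112 has 31 days: 115 − 31 = 84 left.
February 2112 has 29 days (2112 is a leap year): 84 − 29 = 55 left.
January 2112 has 31 days: 55 − 31 = 24 left.
December 2111 has 31 days; 31 − 24 = 7 → December 7, 2111.

December 7, 2111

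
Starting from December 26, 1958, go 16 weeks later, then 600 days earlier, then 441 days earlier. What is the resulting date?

June 10, 1956

Adding 16 weeks (= 112 days) from December 26, 1958:
December has 31 days, so 31 − 26 = 5 days remain after December 26, 1958; 112 − 5 = 107 left.
January 1959 has 31 days: 107 − 31 = 76 left.
February 1959 has 28 days (1959 is not a leap year): 76 − 28 = 48 left.
March 1959 has 31 days: 48 − 31 = 17 left.
17 days into April 1959 → April 17, 1959.
Going back 600 days from April 17, 1959:
Going back 17 days from April 17, 1959 reaches the end of the previous month; 600 − 17 = 583 left.
March 1959 has 31 days: 583 − 31 = 552 left.
February 1959 has 28 days (1959 is not a leap year): 552 − 28 = 524 left.
January 1959 has 31 days: 524 − 31 = 493 left.
December 1958 has 31 days: 493 − 31 = 462 left.
November 1958 has 30 days: 462 − 30 = 432 left.
October 1958 has 31 days: 432 − 31 = 401 left.
September 1958 has 30 days: 401 − 30 = 371 left.
August 1958 has 31 days: 371 − 31 = 340 left.
July 1958 has 31 days: 340 − 31 = 309 left.
June 1958 has 30 days: 309 − 30 = 279 left.
May 1958 has 31 days: 279 − 31 = 248 left.
April 1958 has 30 days: 248 − 30 = 218 left.
March 1958 has 31 days: 218 − 31 = 187 left.
February 1958 has 28 days (1958 is not a leap year): 187 − 28 = 159 left.
January 1958 has 31 days: 159 − 31 = 128 left.
December 1957 has 31 days: 128 − 31 = 97 left.
November 1957 has 30 days: 97 − 30 = 67 left.
October 1957 has 31 days: 67 − 31 = 36 left.
September 1957 has 30 days: 36 − 30 = 6 left.
August 1957 has 31 days; 31 − 6 = 25 → August 25, 1957.
Going back 441 days from August 25, 1957:
Going back 25 days from August 25, 1957 reaches the end of the previous month; 441 − 25 = 416 left.
July 1957 has 31 days: 416 − 31 = 385 left.
June 1957 has 30 days: 385 − 30 = 355 left.
May 1957 has 31 days: 355 − 31 = 324 left.
April 1957 has 30 days: 324 − 30 = 294 left.
March 1957 has 31 days: 294 − 31 = 263 left.
February 1957 has 28 days (1957 is not a leap year): 263 − 28 = 235 left.
January 1957 has 31 days: 235 − 31 = 204 left.
December 1956 has 31 days: 204 − 31 = 173 left.
November 1956 has 30 days: 173 − 30 = 143 left.
October 1956 has 31 days: 143 − 31 = 112 left.
September 1956 has 30 days: 112 − 30 = 82 left.
August 1956 has 31 days: 82 − 31 = 51 left.
July 1956 has 31 days: 51 − 31 = 20 left.
June 1956 has 30 days; 30 − 20 = 10 → June 10, 1956.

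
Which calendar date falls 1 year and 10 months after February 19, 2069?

December 19, 2070

Advancing 1 year and 10 months from February 19, 2069.
+1 year → 2070; month 2 + 10 = 12 → December 2070.
Day 19 is valid in December, giving December 19, 2070.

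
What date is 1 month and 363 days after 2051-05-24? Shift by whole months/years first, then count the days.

Advancing 1 month and 363 days from May 24, 2051: first the month/year part, then the days.
month 5 + 1 = 6 → June 2051.
Day 24 is valid in June, giving June 24, 2051.
Now add 363 days from June 24, 2051.
June has 30 days, so 30 − 24 = 6 days remain after June 24, 2051; 363 − 6 = 357 left.
July 2051 has 31 days: 357 − 31 = 326 left.
August 2051 has 31 days: 326 − 31 = 295 left.
September 2051 has 30 days: 295 − 30 = 265 left.
October 2051 has 31 days: 265 − 31 = 234 left.
November 2051 has 30 days: 234 − 30 = 204 left.
December 2051 has 31 days: 204 − 31 = 173 left.
January 2052 has 31 days: 173 − 31 = 142 left.
February 2052 has 29 days (2052 is a leap year): 142 − 29 = 113 left.
March 2052 has 31 days: 113 − 31 = 82 left.
April 2052 has 30 days: 82 − 30 = 52 left.
May 2052 has 31 days: 52 − 31 = 21 left.
21 days into June 2052 → June 21, 2052.

June 21, 2052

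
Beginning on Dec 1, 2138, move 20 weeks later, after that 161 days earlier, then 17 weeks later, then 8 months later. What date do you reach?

November 9, 2139

Adding 20 weeks (= 140 days) from December 1, 2138:
December has 31 days, so 31 − 1 = 30 days remain after December 1, 2138; 140 − 30 = 110 left.
January 2139 has 31 days: 110 − 31 = 79 left.
February 2139 has 28 days (2139 is not a leap year): 79 − 28 = 51 left.
March 2139 has 31 days: 51 − 31 = 20 left.
20 days into April 2139 → April 20, 2139.
Going back 161 days from April 20, 2139:
Going back 20 days from April 20, 2139 reaches the end of the previous month; 161 − 20 = 141 left.
March 2139 has 31 days: 141 − 31 = 110 left.
February 2139 has 28 days (2139 is not a leap year): 110 − 28 = 82 left.
January 2139 has 31 days: 82 − 31 = 51 left.
December 2138 has 31 days: 51 − 31 = 20 left.
November 2138 has 30 days; 30 − 20 = 10 → November 10, 2138.
Adding 17 weeks (= 119 days) from November 10, 2138:
November has 30 days, so 30 − 10 = 20 days remain after November 10, 2138; 119 − 20 = 99 left.
December 2138 has 31 days: 99 − 31 = 68 left.
January 2139 has 31 days: 68 − 31 = 37 left.
February 2139 has 28 days (2139 is not a leap year): 37 − 28 = 9 left.
9 days into March 2139 → March 9, 2139.
Adding 8 months from March 9, 2139:
month 3 + 8 = 11 → November 2139.
Day 9 is valid in November, giving November 9, 2139.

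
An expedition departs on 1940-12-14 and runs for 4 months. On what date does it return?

Adding 4 months from December 14, 1940.
month 12 + 4 = 16, which is month 4 of year 1941 → April 1941.
Day 14 is valid in April, giving April 14, 1941.

April 14, 1941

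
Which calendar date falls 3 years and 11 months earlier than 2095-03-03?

Going back 3 years and 11 months from March 3, 2095.
-3 years → 2092; month 3 − 11 = -8, which is month 4 of year 2091 → April 2091.
Day 3 is valid in April, giving April 3, 2091.

April 3, 2091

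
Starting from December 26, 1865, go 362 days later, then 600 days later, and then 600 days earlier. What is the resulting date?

December 23, 1866

Advancing 362 days from December 26, 1865:
December has 31 days, so 31 − 26 = 5 days remain after December 26, 1865; 362 − 5 = 357 left.
January 1866 has 31 days: 357 − 31 = 326 left.
February 1866 has 28 days (1866 is not a leap year): 326 − 28 = 298 left.
March 1866 has 31 days: 298 − 31 = 267 left.
April 1866 has 30 days: 267 − 30 = 237 left.
May 1866 has 31 days: 237 − 31 = 206 left.
June 1866 has 30 days: 206 − 30 = 176 left.
July 1866 has 31 days: 176 − 31 = 145 left.
August 1866 has 31 days: 145 − 31 = 114 left.
September 1866 has 30 days: 114 − 30 = 84 left.
October 1866 has 31 days: 84 − 31 = 53 left.
November 1866 has 30 days: 53 − 30 = 23 left.
23 days into December 1866 → December 23, 1866.
Counting forward 600 days from December 23, 1866:
December has 31 days, so 31 − 23 = 8 days remain after December 23, 1866; 600 − 8 = 592 left.
January 1867 has 31 days: 592 − 31 = 561 left.
February 1867 has 28 days (1867 is not a leap year): 561 − 28 = 533 left.
March 1867 has 31 days: 533 − 31 = 502 left.
April 1867 has 30 days: 502 − 30 = 472 left.
May 1867 has 31 days: 472 − 31 = 441 left.
June 1867 has 30 days: 441 − 30 = 411 left.
July 1867 has 31 days: 411 − 31 = 380 left.
August 1867 has 31 days: 380 − 31 = 349 left.
September 1867 has 30 days: 349 − 30 = 319 left.
October 1867 has 31 days: 319 − 31 = 288 left.
November 1867 has 30 days: 288 − 30 = 258 left.
December 1867 has 31 days: 258 − 31 = 227 left.
January 1868 has 31 days: 227 − 31 = 196 left.
February 1868 has 29 days (1868 is a leap year): 196 − 29 = 167 left.
March 1868 has 31 days: 167 − 31 = 136 left.
April 1868 has 30 days: 136 − 30 = 106 left.
May 1868 has 31 days: 106 − 31 = 75 left.
June 1868 has 30 days: 75 − 30 = 45 left.
July 1868 has 31 days: 45 − 31 = 14 left.
14 days into August 1868 → August 14, 1868.
Going back 600 days from August 14, 1868:
Going back 14 days from August 14, 1868 reaches the end of the previous month; 600 − 14 = 586 left.
July 1868 has 31 days: 586 − 31 = 555 left.
June 1868 has 30 days: 555 − 30 = 525 left.
May 1868 has 31 days: 525 − 31 = 494 left.
April 1868 has 30 days: 494 − 30 = 464 left.
March 1868 has 31 days: 464 − 31 = 433 left.
February 1868 has 29 days (1868 is a leap year): 433 − 29 = 404 left.
January 1868 has 31 days: 404 − 31 = 373 left.
December 1867 has 31 days: 373 − 31 = 342 left.
November 1867 has 30 days: 342 − 30 = 312 left.
October 1867 has 31 days: 312 − 31 = 281 left.
September 1867 has 30 days: 281 − 30 = 251 left.
August 1867 has 31 days: 251 − 31 = 220 left.
July 1867 has 31 days: 220 − 31 = 189 left.
June 1867 has 30 days: 189 − 30 = 159 left.
May 1867 has 31 days: 159 − 31 = 128 left.
April 1867 has 30 days: 128 − 30 = 98 left.
March 1867 has 31 days: 98 − 31 = 67 left.
February 1867 has 28 days (1867 is not a leap year): 67 − 28 = 39 left.
January 1867 has 31 days: 39 − 31 = 8 left.
December 1866 has 31 days; 31 − 8 = 23 → December 23, 1866.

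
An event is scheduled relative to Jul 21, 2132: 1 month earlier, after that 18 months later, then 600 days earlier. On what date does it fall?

Subtracting 1 month from July 21, 2132:
month 7 − 1 = 6 → June 2132.
Day 21 is valid in June, giving June 21, 2132.
Adding 18 months from June 21, 2132:
month 6 + 18 = 24, which is month 12 of year 2133 → December 2133.
Day 21 is valid in December, giving December 21, 2133.
Going back 600 days from December 21, 2133:
Going back 21 days from December 21, 2133 reaches the end of the previous month; 600 − 21 = 579 left.
November 2133 has 30 days: 579 − 30 = 549 left.
October 2133 has 31 days: 549 − 31 = 518 left.
September 2133 has 30 days: 518 − 30 = 488 left.
August 2133 has 31 days: 488 − 31 = 457 left.
July 2133 has 31 days: 457 − 31 = 426 left.
June 2133 has 30 days: 426 − 30 = 396 left.
May 2133 has 31 days: 396 − 31 = 365 left.
April 2133 has 30 days: 365 − 30 = 335 left.
March 2133 has 31 days: 335 − 31 = 304 left.
February 2133 has 28 days (2133 is not a leap year): 304 − 28 = 276 left.
January 2133 has 31 days: 276 − 31 = 245 left.
December 2132 has 31 days: 245 − 31 = 214 left.
November 2132 has 30 days: 214 − 30 = 184 left.
October 2132 has 31 days: 184 − 31 = 153 left.
September 2132 has 30 days: 153 − 30 = 123 left.
August 2132 has 31 days: 123 − 31 = 92 left.
July 2132 has 31 days: 92 − 31 = 61 left.
June 2132 has 30 days: 61 − 30 = 31 left.
May 2132 has 31 days: 31 − 31 = 0 left.
April 2132 has 30 days; 30 − 0 = 30 → April 30, 2132.

April 30, 2132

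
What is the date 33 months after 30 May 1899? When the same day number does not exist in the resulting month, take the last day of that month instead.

Advancing 33 months from May 30, 1899.
month 5 + 33 = 38, which is month 2 of year 1902 → February 1902.
February 1902 has only 28 days (1902 is not a leap year — relevant if February), and the start was day 30, so the date clamps to February 28, 1902.

February 28, 1902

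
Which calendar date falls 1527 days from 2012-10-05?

Counting forward 1527 days from October 5, 2012.
October has 31 days, so 31 − 5 = 26 days remain after October 5, 2012; 1527 − 26 = 1501 left.
November 2012 has 30 days: 1501 − 30 = 1471 left.
December 2012 has 31 days: 1471 − 31 = 1440 left.
January 2013 has 31 days: 1440 − 31 = 1409 left.
February 2013 has 28 days (2013 is not a leap year): 1409 − 28 = 1381 left.
March 2013 has 31 days: 1381 − 31 = 1350 left.
April 2013 has 30 days: 1350 − 30 = 1320 left.
May 2013 has 31 days: 1320 − 31 = 1289 left.
June 2013 has 30 days: 1289 − 30 = 1259 left.
July 2013 has 31 days: 1259 − 31 = 1228 left.
August 2013 has 31 days: 1228 − 31 = 1197 left.
September 2013 has 30 days: 1197 − 30 = 1167 left.
October 2013 has 31 days: 1167 − 31 = 1136 left.
November 2013 has 30 days: 1136 − 30 = 1106 left.
December 2013 has 31 days: 1106 − 31 = 1075 left.
January 2014 has 31 days: 1075 − 31 = 1044 left.
February 2014 has 28 days (2014 is not a leap year): 1044 − 28 = 1016 left.
March 2014 has 31 days: 1016 − 31 = 985 left.
April 2014 has 30 days: 985 − 30 = 955 left.
May 2014 has 31 days: 955 − 31 = 924 left.
June 2014 has 30 days: 924 − 30 = 894 left.
July 2014 has 31 days: 894 − 31 = 863 left.
August 2014 has 31 days: 863 − 31 = 832 left.
September 2014 has 30 days: 832 − 30 = 802 left.
October 2014 has 31 days: 802 − 31 = 771 left.
November 2014 has 30 days: 771 − 30 = 741 left.
December 2014 has 31 days: 741 − 31 = 710 left.
January 2015 has 31 days: 710 − 31 = 679 left.
February 2015 has 28 days (2015 is not a leap year): 679 − 28 = 651 left.
March 2015 has 31 days: 651 − 31 = 620 left.
April 2015 has 30 days: 620 − 30 = 590 left.
May 2015 has 31 days: 590 − 31 = 559 left.
June 2015 has 30 days: 559 − 30 = 529 left.
July 2015 has 31 days: 529 − 31 = 498 left.
August 2015 has 31 days: 498 − 31 = 467 left.
September 2015 has 30 days: 467 − 30 = 437 left.
October 2015 has 31 days: 437 − 31 = 406 left.
November 2015 has 30 days: 406 − 30 = 376 left.
December 2015 has 31 days: 376 − 31 = 345 left.
January 2016 has 31 days: 345 − 31 = 314 left.
February 2016 has 29 days (2016 is a leap year): 314 − 29 = 285 left.
March 2016 has 31 days: 285 − 31 = 254 left.
April 2016 has 30 days: 254 − 30 = 224 left.
May 2016 has 31 days: 224 − 31 = 193 left.
June 2016 has 30 days: 193 − 30 = 163 left.
July 2016 has 31 days: 163 − 31 = 132 left.
August 2016 has 31 days: 132 − 31 = 101 left.
September 2016 has 30 days: 101 − 30 = 71 left.
October 2016 has 31 days: 71 − 31 = 40 left.
November 2016 has 30 days: 40 − 30 = 10 left.
10 days into December 2016 → December 10, 2016.

December 10, 2016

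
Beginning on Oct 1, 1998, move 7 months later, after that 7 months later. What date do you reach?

Advancing 7 months from October 1, 1998:
month 10 + 7 = 17, which is month 5 of year 1999 → May 1999.
Day 1 is valid in May, giving May 1, 1999.
Adding 7 months from May 1, 1999:
month 5 + 7 = 12 → December 1999.
Day 1 is valid in December, giving December 1, 1999.

December 1, 1999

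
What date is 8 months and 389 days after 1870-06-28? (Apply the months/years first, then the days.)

March 23, 1872

Advancing 8 months and 389 days from June 28, 1870: first the month/year part, then the days.
month 6 + 8 = 14, which is month 2 of year 1871 → February 1871.
Day 28 is valid in February, giving February 28, 1871.
Now add 389 days from February 28, 1871.
February has 28 days, so 28 − 28 = 0 days remain after February 28, 1871; 389 − 0 = 389 left.
March 1871 has 31 days: 389 − 31 = 358 left.
April 1871 has 30 days: 358 − 30 = 328 left.
May 1871 has 31 days: 328 − 31 = 297 left.
June 1871 has 30 days: 297 − 30 = 267 left.
July 1871 has 31 days: 267 − 31 = 236 left.
August 1871 has 31 days: 236 − 31 = 205 left.
September 1871 has 30 days: 205 − 30 = 175 left.
October 1871 has 31 days: 175 − 31 = 144 left.
November 1871 has 30 days: 144 − 30 = 114 left.
December 1871 has 31 days: 114 − 31 = 83 left.
January 1872 has 31 days: 83 − 31 = 52 left.
February 1872 has 29 days (1872 is a leap year): 52 − 29 = 23 left.
23 days into March 1872 → March 23, 1872.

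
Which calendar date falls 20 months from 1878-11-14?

July 14, 1880

Counting forward 20 months from November 14, 1878.
month 11 + 20 = 31, which is month 7 of year 1880 → July 1880.
Day 14 is valid in July, giving July 14, 1880.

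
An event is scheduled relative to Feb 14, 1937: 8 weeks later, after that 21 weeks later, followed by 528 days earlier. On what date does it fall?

March 26, 1936

Adding 8 weeks (= 56 days) from February 14, 1937:
February has 28 days, so 28 − 14 = 14 days remain after February 14, 1937; 56 − 14 = 42 left.
March 1937 has 31 days: 42 − 31 = 11 left.
11 days into April 1937 → April 11, 1937.
Counting forward 21 weeks (= 147 days) from April 11, 1937:
April has 30 days, so 30 − 11 = 19 days remain after April 11, 1937; 147 − 19 = 128 left.
May 1937 has 31 days: 128 − 31 = 97 left.
June 1937 has 30 days: 97 − 30 = 67 left.
July 1937 has 31 days: 67 − 31 = 36 left.
August 1937 has 31 days: 36 − 31 = 5 left.
5 days into September 1937 → September 5, 1937.
Going back 528 days from September 5, 1937:
Going back 5 days from September 5, 1937 reaches the end of the previous month; 528 − 5 = 523 left.
August 1937 has 31 days: 523 − 31 = 492 left.
July 1937 has 31 days: 492 − 31 = 461 left.
June 1937 has 30 days: 461 − 30 = 431 left.
May 1937 has 31 days: 431 − 31 = 400 left.
April 1937 has 30 days: 400 − 30 = 370 left.
March 1937 has 31 days: 370 − 31 = 339 left.
February 1937 has 28 days (1937 is not a leap year): 339 − 28 = 311 left.
January 1937 has 31 days: 311 − 31 = 280 left.
December 1936 has 31 days: 280 − 31 = 249 left.
November 1936 has 30 days: 249 − 30 = 219 left.
October 1936 has 31 days: 219 − 31 = 188 left.
September 1936 has 30 days: 188 − 30 = 158 left.
August 1936 has 31 days: 158 − 31 = 127 left.
July 1936 has 31 days: 127 − 31 = 96 left.
June 1936 has 30 days: 96 − 30 = 66 left.
May 1936 has 31 days: 66 − 31 = 35 left.
April 1936 has 30 days: 35 − 30 = 5 left.
March 1936 has 31 days; 31 − 5 = 26 → March 26, 1936.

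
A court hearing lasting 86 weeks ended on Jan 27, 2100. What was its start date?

Counting back 86 weeks = 602 days from January 27, 2100.
Going back 27 days from January 27, 2100 reaches the end of the previous month; 602 − 27 = 575 left.
December 2099 has 31 days: 575 − 31 = 544 left.
November 2099 has 30 days: 544 − 30 = 514 left.
October 2099 has 31 days: 514 − 31 = 483 left.
September 2099 has 30 days: 483 − 30 = 453 left.
August 2099 has 31 days: 453 − 31 = 422 left.
July 2099 has 31 days: 422 − 31 = 391 left.
June 2099 has 30 days: 391 − 30 = 361 left.
May 2099 has 31 days: 361 − 31 = 330 left.
April 2099 has 30 days: 330 − 30 = 300 left.
March 2099 has 31 days: 300 − 31 = 269 left.
February 2099 has 28 days (2099 is not a leap year): 269 − 28 = 241 left.
January 2099 has 31 days: 241 − 31 = 210 left.
December 2098 has 31 days: 210 − 31 = 179 left.
November 2098 has 30 days: 179 − 30 = 149 left.
October 2098 has 31 days: 149 − 31 = 118 left.
September 2098 has 30 days: 118 − 30 = 88 left.
August 2098 has 31 days: 88 − 31 = 57 left.
July 2098 has 31 days: 57 − 31 = 26 left.
June 2098 has 30 days; 30 − 26 = 4 → June 4, 2098.

June 4, 2098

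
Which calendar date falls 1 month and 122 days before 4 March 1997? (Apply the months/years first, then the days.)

Counting back 1 month and 122 days from March 4, 1997: first the month/year part, then the days.
month 3 − 1 = 2 → February 1997.
Day 4 is valid in February, giving February 4, 1997.
Now subtract 122 days from February 4, 1997.
Going back 4 days from February 4, 1997 reaches the end of the previous month; 122 − 4 = 118 left.
January 1997 has 31 days: 118 − 31 = 87 left.
December 1996 has 31 days: 87 − 31 = 56 left.
November 1996 has 30 days: 56 − 30 = 26 left.
October 1996 has 31 days; 31 − 26 = 5 → October 5, 1996.

October 5, 1996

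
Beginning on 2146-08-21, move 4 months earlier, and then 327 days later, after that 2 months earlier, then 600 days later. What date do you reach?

September 5, 2148

Counting back 4 months from August 21, 2146:
month 8 − 4 = 4 → April 2146.
Day 21 is valid in April, giving April 21, 2146.
Counting forward 327 days from April 21, 2146:
April has 30 days, so 30 − 21 = 9 days remain after April 21, 2146; 327 − 9 = 318 left.
May 2146 has 31 days: 318 − 31 = 287 left.
June 2146 has 30 days: 287 − 30 = 257 left.
July 2146 has 31 days: 257 − 31 = 226 left.
August 2146 has 31 days: 226 − 31 = 195 left.
September 2146 has 30 days: 195 − 30 = 165 left.
October 2146 has 31 days: 165 − 31 = 134 left.
November 2146 has 30 days: 134 − 30 = 104 left.
December 2146 has 31 days: 104 − 31 = 73 left.
January 2147 has 31 days: 73 − 31 = 42 left.
February 2147 has 28 days (2147 is not a leap year): 42 − 28 = 14 left.
14 days into March 2147 → March 14, 2147.
Subtracting 2 months from March 14, 2147:
month 3 − 2 = 1 → January 2147.
Day 14 is valid in January, giving January 14, 2147.
Counting forward 600 days from January 14, 2147:
January has 31 days, so 31 − 14 = 17 days remain after January 14, 2147; 600 − 17 = 583 left.
February 2147 has 28 days (2147 is not a leap year): 583 − 28 = 555 left.
March 2147 has 31 days: 555 − 31 = 524 left.
April 2147 has 30 days: 524 − 30 = 494 left.
May 2147 has 31 days: 494 − 31 = 463 left.
June 2147 has 30 days: 463 − 30 = 433 left.
July 2147 has 31 days: 433 − 31 = 402 left.
August 2147 has 31 days: 402 − 31 = 371 left.
September 2147 has 30 days: 371 − 30 = 341 left.
October 2147 has 31 days: 341 − 31 = 310 left.
November 2147 has 30 days: 310 − 30 = 280 left.
December 2147 has 31 days: 280 − 31 = 249 left.
January 2148 has 31 days: 249 − 31 = 218 left.
February 2148 has 29 days (2148 is a leap year): 218 − 29 = 189 left.
March 2148 has 31 days: 189 − 31 = 158 left.
April 2148 has 30 days: 158 − 30 = 128 left.
May 2148 has 31 days: 128 − 31 = 97 left.
June 2148 has 30 days: 97 − 30 = 67 left.
July 2148 has 31 days: 67 − 31 = 36 left.
August 2148 has 31 days: 36 − 31 = 5 left.
5 days into September 2148 → September 5, 2148.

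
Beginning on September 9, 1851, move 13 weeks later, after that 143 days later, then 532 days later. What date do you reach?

October 14, 1853

Advancing 13 weeks (= 91 days) from September 9, 1851:
September has 30 days, so 30 − 9 = 21 days remain after September 9, 1851; 91 − 21 = 70 left.
October 1851 has 31 days: 70 − 31 = 39 left.
November 1851 has 30 days: 39 − 30 = 9 left.
9 days into December 1851 → December 9, 1851.
Counting forward 143 days from December 9, 1851:
December has 31 days, so 31 − 9 = 22 days remain after December 9, 1851; 143 − 22 = 121 left.
January 1852 has 31 days: 121 − 31 = 90 left.
February 1852 has 29 days (1852 is a leap year): 90 − 29 = 61 left.
March 1852 has 31 days: 61 − 31 = 30 left.
30 days into April 1852 → April 30, 1852.
Adding 532 days from April 30, 1852:
April has 30 days, so 30 − 30 = 0 days remain after April 30, 1852; 532 − 0 = 532 left.
May 1852 has 31 days: 532 − 31 = 501 left.
June 1852 has 30 days: 501 − 30 = 471 left.
July 1852 has 31 days: 471 − 31 = 440 left.
August 1852 has 31 days: 440 − 31 = 409 left.
September 1852 has 30 days: 409 − 30 = 379 left.
October 1852 has 31 days: 379 − 31 = 348 left.
November 1852 has 30 days: 348 − 30 = 318 left.
December 1852 has 31 days: 318 − 31 = 287 left.
January 1853 has 31 days: 287 − 31 = 256 left.
February 1853 has 28 days (1853 is not a leap year): 256 − 28 = 228 left.
March 1853 has 31 days: 228 − 31 = 197 left.
April 1853 has 30 days: 197 − 30 = 167 left.
May 1853 has 31 days: 167 − 31 = 136 left.
June 1853 has 30 days: 136 − 30 = 106 left.
July 1853 has 31 days: 106 − 31 = 75 left.
August 1853 has 31 days: 75 − 31 = 44 left.
September 1853 has 30 days: 44 − 30 = 14 left.
14 days into October 1853 → October 14, 1853.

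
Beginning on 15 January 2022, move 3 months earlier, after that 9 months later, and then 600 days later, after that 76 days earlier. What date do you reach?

Counting back 3 months from January 15, 2022:
month 1 − 3 = -2, which is month 10 of year 2021 → October 2021.
Day 15 is valid in October, giving October 15, 2021.
Counting forward 9 months from October 15, 2021:
month 10 + 9 = 19, which is month 7 of year 2022 → July 2022.
Day 15 is valid in July, giving July 15, 2022.
Advancing 600 days from July 15, 2022:
July has 31 days, so 31 − 15 = 16 days remain after July 15, 2022; 600 − 16 = 584 left.
August 2022 has 31 days: 584 − 31 = 553 left.
September 2022 has 30 days: 553 − 30 = 523 left.
October 2022 has 31 days: 523 − 31 = 492 left.
November 2022 has 30 days: 492 − 30 = 462 left.
December 2022 has 31 days: 462 − 31 = 431 left.
January 2023 has 31 days: 431 − 31 = 400 left.
February 2023 has 28 days (2023 is not a leap year): 400 − 28 = 372 left.
March 2023 has 31 days: 372 − 31 = 341 left.
April 2023 has 30 days: 341 − 30 = 311 left.
May 2023 has 31 days: 311 − 31 = 280 left.
June 2023 has 30 days: 280 − 30 = 250 left.
July 2023 has 31 days: 250 − 31 = 219 left.
August 2023 has 31 days: 219 − 31 = 188 left.
September 2023 has 30 days: 188 − 30 = 158 left.
October 2023 has 31 days: 158 − 31 = 127 left.
November 2023 has 30 days: 127 − 30 = 97 left.
December 2023 has 31 days: 97 − 31 = 66 left.
January 2024 has 31 days: 66 − 31 = 35 left.
February 2024 has 29 days (2024 is a leap year): 35 − 29 = 6 left.
6 days into March 2024 → March 6, 2024.
Subtracting 76 days from March 6, 2024:
Going back 6 days from March 6, 2024 reaches the end of the previous month; 76 − 6 = 70 left.
February 2024 has 29 days (2024 is a leap year): 70 − 29 = 41 left.
January 2024 has 31 days: 41 − 31 = 10 left.
December 2023 has 31 days; 31 − 10 = 21 → December 21, 2023.

December 21, 2023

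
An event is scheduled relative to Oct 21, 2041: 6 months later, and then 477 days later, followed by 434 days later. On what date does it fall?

October 18, 2044

Adding 6 months from October 21, 2041:
month 10 + 6 = 16, which is month 4 of year 2042 → April 2042.
Day 21 is valid in April, giving April 21, 2042.
Adding 477 days from April 21, 2042:
April has 30 days, so 30 − 21 = 9 days remain after April 21, 2042; 477 − 9 = 468 left.
May 2042 has 31 days: 468 − 31 = 437 left.
June 2042 has 30 days: 437 − 30 = 407 left.
July 2042 has 31 days: 407 − 31 = 376 left.
August 2042 has 31 days: 376 − 31 = 345 left.
September 2042 has 30 days: 345 − 30 = 315 left.
October 2042 has 31 days: 315 − 31 = 284 left.
November 2042 has 30 days: 284 − 30 = 254 left.
December 2042 has 31 days: 254 − 31 = 223 left.
January 2043 has 31 days: 223 − 31 = 192 left.
February 2043 has 28 days (2043 is not a leap year): 192 − 28 = 164 left.
March 2043 has 31 days: 164 − 31 = 133 left.
April 2043 has 30 days: 133 − 30 = 103 left.
May 2043 has 31 days: 103 − 31 = 72 left.
June 2043 has 30 days: 72 − 30 = 42 left.
July 2043 has 31 days: 42 − 31 = 11 left.
11 days into August 2043 → August 11, 2043.
Counting forward 434 days from August 11, 2043:
August has 31 days, so 31 − 11 = 20 days remain after August 11, 2043; 434 − 20 = 414 left.
September 2043 has 30 days: 414 − 30 = 384 left.
October 2043 has 31 days: 384 − 31 = 353 left.
November 2043 has 30 days: 353 − 30 = 323 left.
December 2043 has 31 days: 323 − 31 = 292 left.
January 2044 has 31 days: 292 − 31 = 261 left.
February 2044 has 29 days (2044 is a leap year): 261 − 29 = 232 left.
March 2044 has 31 days: 232 − 31 = 201 left.
April 2044 has 30 days: 201 − 30 = 171 left.
May 2044 has 31 days: 171 − 31 = 140 left.
June 2044 has 30 days: 140 − 30 = 110 left.
July 2044 has 31 days: 110 − 31 = 79 left.
August 2044 has 31 days: 79 − 31 = 48 left.
September 2044 has 30 days: 48 − 30 = 18 left.
18 days into October 2044 → October 18, 2044.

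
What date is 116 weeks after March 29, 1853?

Advancing 116 weeks = 812 days from March 29, 1853.
March has 31 days, so 31 − 29 = 2 days remain after March 29, 1853; 812 − 2 = 810 left.
April 1853 has 30 days: 810 − 30 = 780 left.
May 1853 has 31 days: 780 − 31 = 749 left.
June 1853 has 30 days: 749 − 30 = 719 left.
July 1853 has 31 days: 719 − 31 = 688 left.
August 1853 has 31 days: 688 − 31 = 657 left.
September 1853 has 30 days: 657 − 30 = 627 left.
October 1853 has 31 days: 627 − 31 = 596 left.
November 1853 has 30 days: 596 − 30 = 566 left.
December 1853 has 31 days: 566 − 31 = 535 left.
January 1854 has 31 days: 535 − 31 = 504 left.
February 1854 has 28 days (1854 is not a leap year): 504 − 28 = 476 left.
March 1854 has 31 days: 476 − 31 = 445 left.
April 1854 has 30 days: 445 − 30 = 415 left.
May 1854 has 31 days: 415 − 31 = 384 left.
June 1854 has 30 days: 384 − 30 = 354 left.
July 1854 has 31 days: 354 − 31 = 323 left.
August 1854 has 31 days: 323 − 31 = 292 left.
September 1854 has 30 days: 292 − 30 = 262 left.
October 1854 has 31 days: 262 − 31 = 231 left.
November 1854 has 30 days: 231 − 30 = 201 left.
December 1854 has 31 days: 201 − 31 = 170 left.
January 1855 has 31 days: 170 − 31 = 139 left.
February 1855 has 28 days (1855 is not a leap year): 139 − 28 = 111 left.
March 1855 has 31 days: 111 − 31 = 80 left.
April 1855 has 30 days: 80 − 30 = 50 left.
May 1855 has 31 days: 50 − 31 = 19 left.
19 days into June 1855 → June 19, 1855.

June 19, 1855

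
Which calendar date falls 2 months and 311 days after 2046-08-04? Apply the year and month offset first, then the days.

Adding 2 months and 311 days from August 4, 2046: first the month/year part, then the days.
month 8 + 2 = 10 → October 2046.
Day 4 is valid in October, giving October 4, 2046.
Now add 311 days from October 4, 2046.
October has 31 days, so 31 − 4 = 27 days remain after October 4, 2046; 311 − 27 = 284 left.
November 2046 has 30 days: 284 − 30 = 254 left.
December 2046 has 31 days: 254 − 31 = 223 left.
January 2047 has 31 days: 223 − 31 = 192 left.
February 2047 has 28 days (2047 is not a leap year): 192 − 28 = 164 left.
March 2047 has 31 days: 164 − 31 = 133 left.
April 2047 has 30 days: 133 − 30 = 103 left.
May 2047 has 31 days: 103 − 31 = 72 left.
June 2047 has 30 days: 72 − 30 = 42 left.
July 2047 has 31 days: 42 − 31 = 11 left.
11 days into August 2047 → August 11, 2047.

August 11, 2047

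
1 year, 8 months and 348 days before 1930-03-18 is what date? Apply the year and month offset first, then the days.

August 5, 1927

Subtracting 1 year, 8 months and 348 days from March 18, 1930: first the month/year part, then the days.
-1 year → 1929; month 3 − 8 = -5, which is month 7 of year 1928 → July 1928.
Day 18 is valid in July, giving July 18, 1928.
Now subtract 348 days from July 18, 1928.
Going back 18 days from July 18, 1928 reaches the end of the previous month; 348 − 18 = 330 left.
June 1928 has 30 days: 330 − 30 = 300 left.
May 1928 has 31 days: 300 − 31 = 269 left.
April 1928 has 30 days: 269 − 30 = 239 left.
March 1928 has 31 days: 239 − 31 = 208 left.
February 1928 has 29 days (1928 is a leap year): 208 − 29 = 179 left.
January 1928 has 31 days: 179 − 31 = 148 left.
December 1927 has 31 days: 148 − 31 = 117 left.
November 1927 has 30 days: 117 − 30 = 87 left.
October 1927 has 31 days: 87 − 31 = 56 left.
September 1927 has 30 days: 56 − 30 = 26 left.
August 1927 has 31 days; 31 − 26 = 5 → August 5, 1927.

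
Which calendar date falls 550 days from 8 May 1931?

Counting forward 550 days from May 8, 1931.
May has 31 days, so 31 − 8 = 23 days remain after May 8, 1931; 550 − 23 = 527 left.
June 1931 has 30 days: 527 − 30 = 497 left.
July 1931 has 31 days: 497 − 31 = 466 left.
August 1931 has 31 days: 466 − 31 = 435 left.
September 1931 has 30 days: 435 − 30 = 405 left.
October 1931 has 31 days: 405 − 31 = 374 left.
November 1931 has 30 days: 374 − 30 = 344 left.
December 1931 has 31 days: 344 − 31 = 313 left.
January 1932 has 31 days: 313 − 31 = 282 left.
February 1932 has 29 days (1932 is a leap year): 282 − 29 = 253 left.
March 1932 has 31 days: 253 − 31 = 222 left.
April 1932 has 30 days: 222 − 30 = 192 left.
May 1932 has 31 days: 192 − 31 = 161 left.
June 1932 has 30 days: 161 − 30 = 131 left.
July 1932 has 31 days: 131 − 31 = 100 left.
August 1932 has 31 days: 100 − 31 = 69 left.
September 1932 has 30 days: 69 − 30 = 39 left.
October 1932 has 31 days: 39 − 31 = 8 left.
8 days into November 1932 → November 8, 1932.

November 8, 1932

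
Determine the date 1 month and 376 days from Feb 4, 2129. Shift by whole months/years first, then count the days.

March 15, 2130

Counting forward 1 month and 376 days from February 4, 2129: first the month/year part, then the days.
month 2 + 1 = 3 → March 2129.
Day 4 is valid in March, giving March 4, 2129.
Now add 376 days from March 4, 2129.
March has 31 days, so 31 − 4 = 27 days remain after March 4, 2129; 376 − 27 = 349 left.
April 2129 has 30 days: 349 − 30 = 319 left.
May 2129 has 31 days: 319 − 31 = 288 left.
June 2129 has 30 days: 288 − 30 = 258 left.
July 2129 has 31 days: 258 − 31 = 227 left.
August 2129 has 31 days: 227 − 31 = 196 left.
September 2129 has 30 days: 196 − 30 = 166 left.
October 2129 has 31 days: 166 − 31 = 135 left.
November 2129 has 30 days: 135 − 30 = 105 left.
December 2129 has 31 days: 105 − 31 = 74 left.
January 2130 has 31 days: 74 − 31 = 43 left.
February 2130 has 28 days (2130 is not a leap year): 43 − 28 = 15 left.
15 days into March 2130 → March 15, 2130.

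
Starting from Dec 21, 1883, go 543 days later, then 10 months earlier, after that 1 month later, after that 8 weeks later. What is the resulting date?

November 11, 1884

Advancing 543 days from December 21, 1883:
December has 31 days, so 31 − 21 = 10 days remain after December 21, 1883; 543 − 10 = 533 left.
January 1884 has 31 days: 533 − 31 = 502 left.
February 1884 has 29 days (1884 is a leap year): 502 − 29 = 473 left.
March 1884 has 31 days: 473 − 31 = 442 left.
April 1884 has 30 days: 442 − 30 = 412 left.
May 1884 has 31 days: 412 − 31 = 381 left.
June 1884 has 30 days: 381 − 30 = 351 left.
July 1884 has 31 days: 351 − 31 = 320 left.
August 1884 has 31 days: 320 − 31 = 289 left.
September 1884 has 30 days: 289 − 30 = 259 left.
October 1884 has 31 days: 259 − 31 = 228 left.
November 1884 has 30 days: 228 − 30 = 198 left.
December 1884 has 31 days: 198 − 31 = 167 left.
January 1885 has 31 days: 167 − 31 = 136 left.
February 1885 has 28 days (1885 is not a leap year): 136 − 28 = 108 left.
March 1885 has 31 days: 108 − 31 = 77 left.
April 1885 has 30 days: 77 − 30 = 47 left.
May 1885 has 31 days: 47 − 31 = 16 left.
16 days into June 1885 → June 16, 1885.
Subtracting 10 months from June 16, 1885:
month 6 − 10 = -4, which is month 8 of year 1884 → August 1884.
Day 16 is valid in August, giving August 16, 1884.
Advancing 1 month from August 16, 1884:
month 8 + 1 = 9 → September 1884.
Day 16 is valid in September, giving September 16, 1884.
Adding 8 weeks (= 56 days) from September 16, 1884:
September has 30 days, so 30 − 16 = 14 days remain after September 16, 1884; 56 − 14 = 42 left.
October 1884 has 31 days: 42 − 31 = 11 left.
11 days into November 1884 → November 11, 1884.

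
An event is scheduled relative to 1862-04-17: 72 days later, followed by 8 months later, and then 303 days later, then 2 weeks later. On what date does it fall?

Counting forward 72 days from April 17, 1862:
April has 30 days, so 30 − 17 = 13 days remain after April 17, 1862; 72 − 13 = 59 left.
May 1862 has 31 days: 59 − 31 = 28 left.
28 days into June 1862 → June 28, 1862.
Counting forward 8 months from June 28, 1862:
month 6 + 8 = 14, which is month 2 of year 1863 → February 1863.
Day 28 is valid in February, giving February 28, 1863.
Adding 303 days from February 28, 1863:
February has 28 days, so 28 − 28 = 0 days remain after February 28, 1863; 303 − 0 = 303 left.
March 1863 has 31 days: 303 − 31 = 272 left.
April 1863 has 30 days: 272 − 30 = 242 left.
May 1863 has 31 days: 242 − 31 = 211 left.
June 1863 has 30 days: 211 − 30 = 181 left.
July 1863 has 31 days: 181 − 31 = 150 left.
August 1863 has 31 days: 150 − 31 = 119 left.
September 1863 has 30 days: 119 − 30 = 89 left.
October 1863 has 31 days: 89 − 31 = 58 left.
November 1863 has 30 days: 58 − 30 = 28 left.
28 days into December 1863 → December 28, 1863.
Adding 2 weeks (= 14 days) from December 28, 1863:
December has 31 days, so 31 − 28 = 3 days remain after December 28, 1863; 14 − 3 = 11 left.
11 days into January 1864 → January 11, 1864.

January 11, 1864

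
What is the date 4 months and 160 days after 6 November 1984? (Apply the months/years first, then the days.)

August 13, 1985

Adding 4 months and 160 days from November 6, 1984: first the month/year part, then the days.
month 11 + 4 = 15, which is month 3 of year 1985 → March 1985.
Day 6 is valid in March, giving March 6, 1985.
Now add 160 days from March 6, 1985.
March has 31 days, so 31 − 6 = 25 days remain after March 6, 1985; 160 − 25 = 135 left.
April 1985 has 30 days: 135 − 30 = 105 left.
May 1985 has 31 days: 105 − 31 = 74 left.
June 1985 has 30 days: 74 − 30 = 44 left.
July 1985 has 31 days: 44 − 31 = 13 left.
13 days into August 1985 → August 13, 1985.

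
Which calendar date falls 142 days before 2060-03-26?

November 5, 2059

Counting back 142 days from March 26, 2060.
Going back 26 days from March 26, 2060 reaches the end of the previous month; 142 − 26 = 116 left.
February 2060 has 29 days (2060 is a leap year): 116 − 29 = 87 left.
January 2060 has 31 days: 87 − 31 = 56 left.
December 2059 has 31 days: 56 − 31 = 25 left.
November 2059 has 30 days; 30 − 25 = 5 → November 5, 2059.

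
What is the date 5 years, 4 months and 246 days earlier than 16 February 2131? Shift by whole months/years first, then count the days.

Going back 5 years, 4 months and 246 days from February 16, 2131: first the month/year part, then the days.
-5 years → 2126; month 2 − 4 = -2, which is month 10 of year 2125 → October 2125.
Day 16 is valid in October, giving October 16, 2125.
Now subtract 246 days from October 16, 2125.
Going back 16 days from October 16, 2125 reaches the end of the previous month; 246 − 16 = 230 left.
September 2125 has 30 days: 230 − 30 = 200 left.
August 2125 has 31 days: 200 − 31 = 169 left.
July 2125 has 31 days: 169 − 31 = 138 left.
June 2125 has 30 days: 138 − 30 = 108 left.
May 2125 has 31 days: 108 − 31 = 77 left.
April 2125 has 30 days: 77 − 30 = 47 left.
March 2125 has 31 days: 47 − 31 = 16 left.
February 2125 has 28 days; 28 − 16 = 12 → February 12, 2125.

February 12, 2125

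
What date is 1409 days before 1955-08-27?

Counting back 1409 days from August 27, 1955.
Going back 27 days from August 27, 1955 reaches the end of the previous month; 1409 − 27 = 1382 left.
July 1955 has 31 days: 1382 − 31 = 1351 left.
June 1955 has 30 days: 1351 − 30 = 1321 left.
May 1955 has 31 days: 1321 − 31 = 1290 left.
April 1955 has 30 days: 1290 − 30 = 1260 left.
March 1955 has 31 days: 1260 − 31 = 1229 left.
February 1955 has 28 days (1955 is not a leap year): 1229 − 28 = 1201 left.
January 1955 has 31 days: 1201 − 31 = 1170 left.
December 1954 has 31 days: 1170 − 31 = 1139 left.
November 1954 has 30 days: 1139 − 30 = 1109 left.
October 1954 has 31 days: 1109 − 31 = 1078 left.
September 1954 has 30 days: 1078 − 30 = 1048 left.
August 1954 has 31 days: 1048 − 31 = 1017 left.
July 1954 has 31 days: 1017 − 31 = 986 left.
June 1954 has 30 days: 986 − 30 = 956 left.
May 1954 has 31 days: 956 − 31 = 925 left.
April 1954 has 30 days: 925 − 30 = 895 left.
March 1954 has 31 days: 895 − 31 = 864 left.
February 1954 has 28 days (1954 is not a leap year): 864 − 28 = 836 left.
January 1954 has 31 days: 836 − 31 = 805 left.
December 1953 has 31 days: 805 − 31 = 774 left.
November 1953 has 30 days: 774 − 30 = 744 left.
October 1953 has 31 days: 744 − 31 = 713 left.
September 1953 has 30 days: 713 − 30 = 683 left.
August 1953 has 31 days: 683 − 31 = 652 left.
July 1953 has 31 days: 652 − 31 = 621 left.
June 1953 has 30 days: 621 − 30 = 591 left.
May 1953 has 31 days: 591 − 31 = 560 left.
April 1953 has 30 days: 560 − 30 = 530 left.
March 1953 has 31 days: 530 − 31 = 499 left.
February 1953 has 28 days (1953 is not a leap year): 499 − 28 = 471 left.
January 1953 has 31 days: 471 − 31 = 440 left.
December 1952 has 31 days: 440 − 31 = 409 left.
November 1952 has 30 days: 409 − 30 = 379 left.
October 1952 has 31 days: 379 − 31 = 348 left.
September 1952 has 30 days: 348 − 30 = 318 left.
August 1952 has 31 days: 318 − 31 = 287 left.
July 1952 has 31 days: 287 − 31 = 256 left.
June 1952 has 30 days: 256 − 30 = 226 left.
May 1952 has 31 days: 226 − 31 = 195 left.
April 1952 has 30 days: 195 − 30 = 165 left.
March 1952 has 31 days: 165 − 31 = 134 left.
February 1952 has 29 days (1952 is a leap year): 134 − 29 = 105 left.
January 1952 has 31 days: 105 − 31 = 74 left.
December 1951 has 31 days: 74 − 31 = 43 left.
November 1951 has 30 days: 43 − 30 = 13 left.
October 1951 has 31 days; 31 − 13 = 18 → October 18, 1951.

October 18, 1951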